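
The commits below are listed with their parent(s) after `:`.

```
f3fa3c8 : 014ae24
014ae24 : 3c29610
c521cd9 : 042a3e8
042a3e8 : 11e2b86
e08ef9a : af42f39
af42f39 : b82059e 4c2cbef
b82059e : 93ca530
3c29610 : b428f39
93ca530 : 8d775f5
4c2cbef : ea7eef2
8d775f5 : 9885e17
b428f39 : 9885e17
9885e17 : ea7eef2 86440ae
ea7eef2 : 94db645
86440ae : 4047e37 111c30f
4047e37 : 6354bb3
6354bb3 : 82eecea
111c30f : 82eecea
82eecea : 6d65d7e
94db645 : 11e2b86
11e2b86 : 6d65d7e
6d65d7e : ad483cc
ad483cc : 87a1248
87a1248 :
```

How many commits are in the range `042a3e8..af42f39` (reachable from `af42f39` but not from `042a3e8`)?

Reachable from af42f39: {111c30f, 11e2b86, 4047e37, 4c2cbef, 6354bb3, 6d65d7e, 82eecea, 86440ae, 87a1248, 8d775f5, 93ca530, 94db645, 9885e17, ad483cc, af42f39, b82059e, ea7eef2}.
Reachable from 042a3e8: {042a3e8, 11e2b86, 6d65d7e, 87a1248, ad483cc}.
In af42f39's history but not 042a3e8's: {111c30f, 4047e37, 4c2cbef, 6354bb3, 82eecea, 86440ae, 8d775f5, 93ca530, 94db645, 9885e17, af42f39, b82059e, ea7eef2} — 13 commits.

13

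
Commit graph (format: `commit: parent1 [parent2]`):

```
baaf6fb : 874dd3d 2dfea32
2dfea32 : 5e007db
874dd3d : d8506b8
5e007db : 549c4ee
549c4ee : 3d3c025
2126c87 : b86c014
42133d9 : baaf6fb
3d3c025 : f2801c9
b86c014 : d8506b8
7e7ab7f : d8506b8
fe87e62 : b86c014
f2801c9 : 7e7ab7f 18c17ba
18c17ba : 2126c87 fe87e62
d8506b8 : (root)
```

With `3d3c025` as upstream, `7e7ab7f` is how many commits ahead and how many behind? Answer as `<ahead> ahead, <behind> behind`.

0 ahead, 6 behind

Reachable from 7e7ab7f: {7e7ab7f, d8506b8}.
Reachable from 3d3c025: {18c17ba, 2126c87, 3d3c025, 7e7ab7f, b86c014, d8506b8, f2801c9, fe87e62}.
Only in 7e7ab7f's history (ahead): {} — 0.
Only in 3d3c025's history (behind): {18c17ba, 2126c87, 3d3c025, b86c014, f2801c9, fe87e62} — 6.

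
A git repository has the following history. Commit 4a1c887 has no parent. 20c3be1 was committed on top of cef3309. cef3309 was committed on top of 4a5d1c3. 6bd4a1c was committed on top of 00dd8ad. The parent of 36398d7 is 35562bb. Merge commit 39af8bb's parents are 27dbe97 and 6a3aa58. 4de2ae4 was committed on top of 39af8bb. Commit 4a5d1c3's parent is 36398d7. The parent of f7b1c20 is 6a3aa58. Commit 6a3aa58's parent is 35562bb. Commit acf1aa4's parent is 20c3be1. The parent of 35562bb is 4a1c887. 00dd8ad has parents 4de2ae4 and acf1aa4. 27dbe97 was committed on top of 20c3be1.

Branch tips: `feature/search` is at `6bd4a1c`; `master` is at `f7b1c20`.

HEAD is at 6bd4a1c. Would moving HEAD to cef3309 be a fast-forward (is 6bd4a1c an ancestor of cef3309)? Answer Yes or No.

A fast-forward from 6bd4a1c to cef3309 is possible iff 6bd4a1c is an ancestor of cef3309.
Ancestors of cef3309: {35562bb, 36398d7, 4a1c887, 4a5d1c3, cef3309}.
6bd4a1c is not among them, so fast-forward is not possible.

No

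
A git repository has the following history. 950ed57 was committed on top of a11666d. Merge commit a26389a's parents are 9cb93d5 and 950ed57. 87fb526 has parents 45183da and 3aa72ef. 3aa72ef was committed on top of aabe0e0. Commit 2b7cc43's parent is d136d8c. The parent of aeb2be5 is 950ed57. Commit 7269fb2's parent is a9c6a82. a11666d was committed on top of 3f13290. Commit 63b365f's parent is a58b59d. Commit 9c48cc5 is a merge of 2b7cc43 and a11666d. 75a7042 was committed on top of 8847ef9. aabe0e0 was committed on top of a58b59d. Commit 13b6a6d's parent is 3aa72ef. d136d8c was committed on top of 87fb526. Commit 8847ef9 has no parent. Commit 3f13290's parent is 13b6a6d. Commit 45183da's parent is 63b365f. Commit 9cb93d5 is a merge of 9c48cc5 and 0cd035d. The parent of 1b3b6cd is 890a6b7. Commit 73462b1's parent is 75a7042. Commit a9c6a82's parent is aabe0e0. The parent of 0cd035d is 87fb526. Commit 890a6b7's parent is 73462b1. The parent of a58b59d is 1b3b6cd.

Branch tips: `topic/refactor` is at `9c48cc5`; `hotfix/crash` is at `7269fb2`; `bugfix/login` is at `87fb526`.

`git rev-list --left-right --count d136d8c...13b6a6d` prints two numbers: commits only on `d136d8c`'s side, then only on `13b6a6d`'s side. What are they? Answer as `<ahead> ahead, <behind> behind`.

4 ahead, 1 behind

Reachable from d136d8c: {1b3b6cd, 3aa72ef, 45183da, 63b365f, 73462b1, 75a7042, 87fb526, 8847ef9, 890a6b7, a58b59d, aabe0e0, d136d8c}.
Reachable from 13b6a6d: {13b6a6d, 1b3b6cd, 3aa72ef, 73462b1, 75a7042, 8847ef9, 890a6b7, a58b59d, aabe0e0}.
Only in d136d8c's history (ahead): {45183da, 63b365f, 87fb526, d136d8c} — 4.
Only in 13b6a6d's history (behind): {13b6a6d} — 1.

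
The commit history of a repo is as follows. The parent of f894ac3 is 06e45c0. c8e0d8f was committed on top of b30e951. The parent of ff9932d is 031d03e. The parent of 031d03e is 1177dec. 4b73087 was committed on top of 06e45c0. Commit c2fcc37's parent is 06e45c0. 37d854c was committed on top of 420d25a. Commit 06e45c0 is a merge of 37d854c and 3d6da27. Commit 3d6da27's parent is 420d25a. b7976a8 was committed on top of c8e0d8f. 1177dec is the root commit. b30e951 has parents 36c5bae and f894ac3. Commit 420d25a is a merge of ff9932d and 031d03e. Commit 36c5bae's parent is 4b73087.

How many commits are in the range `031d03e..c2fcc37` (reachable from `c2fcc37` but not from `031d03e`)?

Reachable from c2fcc37: {031d03e, 06e45c0, 1177dec, 37d854c, 3d6da27, 420d25a, c2fcc37, ff9932d}.
Reachable from 031d03e: {031d03e, 1177dec}.
In c2fcc37's history but not 031d03e's: {06e45c0, 37d854c, 3d6da27, 420d25a, c2fcc37, ff9932d} — 6 commits.

6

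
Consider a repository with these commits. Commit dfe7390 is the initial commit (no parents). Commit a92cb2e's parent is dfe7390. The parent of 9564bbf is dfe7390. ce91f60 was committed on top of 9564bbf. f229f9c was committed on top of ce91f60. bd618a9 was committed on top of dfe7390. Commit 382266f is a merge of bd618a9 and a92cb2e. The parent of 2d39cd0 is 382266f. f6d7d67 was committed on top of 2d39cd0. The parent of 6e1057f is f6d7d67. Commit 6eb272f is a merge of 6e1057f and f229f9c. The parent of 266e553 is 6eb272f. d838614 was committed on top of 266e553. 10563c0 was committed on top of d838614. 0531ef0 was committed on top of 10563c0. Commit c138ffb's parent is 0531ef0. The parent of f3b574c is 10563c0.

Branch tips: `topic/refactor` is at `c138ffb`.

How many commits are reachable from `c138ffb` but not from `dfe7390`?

Reachable from c138ffb: {0531ef0, 10563c0, 266e553, 2d39cd0, 382266f, 6e1057f, 6eb272f, 9564bbf, a92cb2e, bd618a9, c138ffb, ce91f60, d838614, dfe7390, f229f9c, f6d7d67}.
Reachable from dfe7390: {dfe7390}.
In c138ffb's history but not dfe7390's: {0531ef0, 10563c0, 266e553, 2d39cd0, 382266f, 6e1057f, 6eb272f, 9564bbf, a92cb2e, bd618a9, c138ffb, ce91f60, d838614, f229f9c, f6d7d67} — 15 commits.

15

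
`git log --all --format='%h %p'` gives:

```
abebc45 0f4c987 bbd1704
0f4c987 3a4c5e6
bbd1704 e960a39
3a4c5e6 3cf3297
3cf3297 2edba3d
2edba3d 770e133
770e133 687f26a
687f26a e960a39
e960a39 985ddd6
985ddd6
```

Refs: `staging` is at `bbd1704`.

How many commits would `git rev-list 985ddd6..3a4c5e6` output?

Reachable from 3a4c5e6: {2edba3d, 3a4c5e6, 3cf3297, 687f26a, 770e133, 985ddd6, e960a39}.
Reachable from 985ddd6: {985ddd6}.
In 3a4c5e6's history but not 985ddd6's: {2edba3d, 3a4c5e6, 3cf3297, 687f26a, 770e133, e960a39} — 6 commits.

6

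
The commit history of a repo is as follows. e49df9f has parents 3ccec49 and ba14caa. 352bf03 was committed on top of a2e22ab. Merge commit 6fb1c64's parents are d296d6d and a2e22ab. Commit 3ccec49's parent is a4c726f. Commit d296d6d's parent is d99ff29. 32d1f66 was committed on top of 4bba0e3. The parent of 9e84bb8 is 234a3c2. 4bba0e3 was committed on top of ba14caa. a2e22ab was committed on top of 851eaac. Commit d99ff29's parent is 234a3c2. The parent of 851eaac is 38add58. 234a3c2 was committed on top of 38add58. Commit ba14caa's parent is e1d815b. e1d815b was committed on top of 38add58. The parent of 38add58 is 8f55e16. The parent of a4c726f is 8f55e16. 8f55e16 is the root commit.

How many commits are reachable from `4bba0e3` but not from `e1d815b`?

Reachable from 4bba0e3: {38add58, 4bba0e3, 8f55e16, ba14caa, e1d815b}.
Reachable from e1d815b: {38add58, 8f55e16, e1d815b}.
In 4bba0e3's history but not e1d815b's: {4bba0e3, ba14caa} — 2 commits.

2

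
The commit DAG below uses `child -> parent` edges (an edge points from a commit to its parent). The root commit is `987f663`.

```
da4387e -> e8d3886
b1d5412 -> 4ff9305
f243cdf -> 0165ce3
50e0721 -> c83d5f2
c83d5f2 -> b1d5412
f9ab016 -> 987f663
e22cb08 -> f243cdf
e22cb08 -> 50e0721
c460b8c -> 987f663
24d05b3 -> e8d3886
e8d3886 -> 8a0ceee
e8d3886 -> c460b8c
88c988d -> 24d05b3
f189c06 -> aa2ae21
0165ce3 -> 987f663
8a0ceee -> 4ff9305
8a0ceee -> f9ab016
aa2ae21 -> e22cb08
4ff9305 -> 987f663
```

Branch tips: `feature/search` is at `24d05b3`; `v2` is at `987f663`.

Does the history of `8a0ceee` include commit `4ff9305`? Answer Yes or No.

Yes

Ancestors of 8a0ceee (commits reachable by following parents): {4ff9305, 8a0ceee, 987f663, f9ab016}.
4ff9305 is in that set, so it is an ancestor of 8a0ceee.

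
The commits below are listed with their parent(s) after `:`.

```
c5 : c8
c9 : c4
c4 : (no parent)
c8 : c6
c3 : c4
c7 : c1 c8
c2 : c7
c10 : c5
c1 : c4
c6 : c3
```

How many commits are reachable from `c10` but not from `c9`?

5

Reachable from c10: {c10, c3, c4, c5, c6, c8}.
Reachable from c9: {c4, c9}.
In c10's history but not c9's: {c10, c3, c5, c6, c8} — 5 commits.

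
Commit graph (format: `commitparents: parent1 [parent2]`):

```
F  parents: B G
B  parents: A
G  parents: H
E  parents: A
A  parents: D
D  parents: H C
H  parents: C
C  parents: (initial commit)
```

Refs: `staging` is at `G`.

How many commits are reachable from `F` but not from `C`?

6

Reachable from F: {A, B, C, D, F, G, H}.
Reachable from C: {C}.
In F's history but not C's: {A, B, D, F, G, H} — 6 commits.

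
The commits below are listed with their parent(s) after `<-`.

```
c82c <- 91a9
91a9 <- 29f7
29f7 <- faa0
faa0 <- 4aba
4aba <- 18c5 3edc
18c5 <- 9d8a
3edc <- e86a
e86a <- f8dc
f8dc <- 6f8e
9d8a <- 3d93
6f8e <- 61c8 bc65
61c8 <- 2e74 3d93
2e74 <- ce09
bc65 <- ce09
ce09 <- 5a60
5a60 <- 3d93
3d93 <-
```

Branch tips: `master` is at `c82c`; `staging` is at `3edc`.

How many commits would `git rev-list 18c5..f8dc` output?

7

Reachable from f8dc: {2e74, 3d93, 5a60, 61c8, 6f8e, bc65, ce09, f8dc}.
Reachable from 18c5: {18c5, 3d93, 9d8a}.
In f8dc's history but not 18c5's: {2e74, 5a60, 61c8, 6f8e, bc65, ce09, f8dc} — 7 commits.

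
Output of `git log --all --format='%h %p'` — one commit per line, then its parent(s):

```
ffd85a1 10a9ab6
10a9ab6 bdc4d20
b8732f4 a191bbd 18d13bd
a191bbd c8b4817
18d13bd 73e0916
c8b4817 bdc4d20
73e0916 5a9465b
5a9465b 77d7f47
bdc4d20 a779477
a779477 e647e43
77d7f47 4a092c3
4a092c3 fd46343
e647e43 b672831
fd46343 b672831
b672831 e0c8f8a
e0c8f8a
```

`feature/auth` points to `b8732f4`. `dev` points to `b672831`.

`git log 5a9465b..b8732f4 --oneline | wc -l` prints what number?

8

Reachable from b8732f4: {18d13bd, 4a092c3, 5a9465b, 73e0916, 77d7f47, a191bbd, a779477, b672831, b8732f4, bdc4d20, c8b4817, e0c8f8a, e647e43, fd46343}.
Reachable from 5a9465b: {4a092c3, 5a9465b, 77d7f47, b672831, e0c8f8a, fd46343}.
In b8732f4's history but not 5a9465b's: {18d13bd, 73e0916, a191bbd, a779477, b8732f4, bdc4d20, c8b4817, e647e43} — 8 commits.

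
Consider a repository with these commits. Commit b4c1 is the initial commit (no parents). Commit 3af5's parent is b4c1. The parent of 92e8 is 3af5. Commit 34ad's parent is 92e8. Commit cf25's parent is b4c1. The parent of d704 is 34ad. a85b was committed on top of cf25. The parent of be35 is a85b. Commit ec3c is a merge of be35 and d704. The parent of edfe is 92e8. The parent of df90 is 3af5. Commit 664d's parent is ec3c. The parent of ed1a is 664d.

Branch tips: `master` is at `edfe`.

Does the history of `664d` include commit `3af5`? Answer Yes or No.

Ancestors of 664d (commits reachable by following parents): {34ad, 3af5, 664d, 92e8, a85b, b4c1, be35, cf25, d704, ec3c}.
3af5 is in that set, so it is an ancestor of 664d.

Yes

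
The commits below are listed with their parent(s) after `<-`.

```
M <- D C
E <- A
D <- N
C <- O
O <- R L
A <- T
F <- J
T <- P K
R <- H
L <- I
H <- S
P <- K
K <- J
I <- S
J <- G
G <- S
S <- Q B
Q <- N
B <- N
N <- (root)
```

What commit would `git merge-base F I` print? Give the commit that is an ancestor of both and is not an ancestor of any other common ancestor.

Ancestors of F: {B, F, G, J, N, Q, S}.
Ancestors of I: {B, I, N, Q, S}.
Common ancestors: {B, N, Q, S}.
Among these, S is not an ancestor of any other common ancestor — it is the merge base.

S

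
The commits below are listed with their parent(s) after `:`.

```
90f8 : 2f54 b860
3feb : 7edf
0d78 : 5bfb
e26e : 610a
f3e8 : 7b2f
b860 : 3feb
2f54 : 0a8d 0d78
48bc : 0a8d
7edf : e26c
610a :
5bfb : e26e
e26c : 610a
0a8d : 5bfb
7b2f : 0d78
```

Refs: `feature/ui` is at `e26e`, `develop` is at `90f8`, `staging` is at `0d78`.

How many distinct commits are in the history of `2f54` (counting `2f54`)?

Walking parent pointers from 2f54: reachable set = {0a8d, 0d78, 2f54, 5bfb, 610a, e26e}.
That is 6 commits.

6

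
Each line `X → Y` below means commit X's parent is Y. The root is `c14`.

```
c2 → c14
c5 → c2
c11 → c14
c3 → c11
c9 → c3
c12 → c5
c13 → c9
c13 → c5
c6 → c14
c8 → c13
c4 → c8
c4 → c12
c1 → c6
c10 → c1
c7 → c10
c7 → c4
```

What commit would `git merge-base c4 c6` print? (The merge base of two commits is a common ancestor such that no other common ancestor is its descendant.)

c14

Ancestors of c4: {c11, c12, c13, c14, c2, c3, c4, c5, c8, c9}.
Ancestors of c6: {c14, c6}.
Common ancestors: {c14}.
The only common ancestor is c14, so it is the merge base.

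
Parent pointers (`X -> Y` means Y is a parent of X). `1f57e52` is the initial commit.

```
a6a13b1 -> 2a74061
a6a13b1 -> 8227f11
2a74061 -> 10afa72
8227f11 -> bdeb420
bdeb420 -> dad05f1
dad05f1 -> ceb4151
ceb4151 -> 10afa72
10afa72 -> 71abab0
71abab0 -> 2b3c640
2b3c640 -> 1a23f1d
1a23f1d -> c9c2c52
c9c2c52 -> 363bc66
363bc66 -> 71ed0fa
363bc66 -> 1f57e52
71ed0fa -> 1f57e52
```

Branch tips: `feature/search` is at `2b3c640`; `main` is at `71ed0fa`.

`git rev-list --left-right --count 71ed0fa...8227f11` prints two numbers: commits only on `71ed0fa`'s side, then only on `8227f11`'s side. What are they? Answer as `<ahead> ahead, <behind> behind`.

0 ahead, 10 behind

Reachable from 71ed0fa: {1f57e52, 71ed0fa}.
Reachable from 8227f11: {10afa72, 1a23f1d, 1f57e52, 2b3c640, 363bc66, 71abab0, 71ed0fa, 8227f11, bdeb420, c9c2c52, ceb4151, dad05f1}.
Only in 71ed0fa's history (ahead): {} — 0.
Only in 8227f11's history (behind): {10afa72, 1a23f1d, 2b3c640, 363bc66, 71abab0, 8227f11, bdeb420, c9c2c52, ceb4151, dad05f1} — 10.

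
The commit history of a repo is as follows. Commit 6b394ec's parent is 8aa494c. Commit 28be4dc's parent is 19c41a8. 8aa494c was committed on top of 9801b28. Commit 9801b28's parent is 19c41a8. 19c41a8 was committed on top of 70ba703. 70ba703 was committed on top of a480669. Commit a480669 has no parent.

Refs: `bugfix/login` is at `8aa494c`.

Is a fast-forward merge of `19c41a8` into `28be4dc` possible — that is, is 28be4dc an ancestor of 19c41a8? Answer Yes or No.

No

A fast-forward from 28be4dc to 19c41a8 is possible iff 28be4dc is an ancestor of 19c41a8.
Ancestors of 19c41a8: {19c41a8, 70ba703, a480669}.
28be4dc is not among them, so fast-forward is not possible.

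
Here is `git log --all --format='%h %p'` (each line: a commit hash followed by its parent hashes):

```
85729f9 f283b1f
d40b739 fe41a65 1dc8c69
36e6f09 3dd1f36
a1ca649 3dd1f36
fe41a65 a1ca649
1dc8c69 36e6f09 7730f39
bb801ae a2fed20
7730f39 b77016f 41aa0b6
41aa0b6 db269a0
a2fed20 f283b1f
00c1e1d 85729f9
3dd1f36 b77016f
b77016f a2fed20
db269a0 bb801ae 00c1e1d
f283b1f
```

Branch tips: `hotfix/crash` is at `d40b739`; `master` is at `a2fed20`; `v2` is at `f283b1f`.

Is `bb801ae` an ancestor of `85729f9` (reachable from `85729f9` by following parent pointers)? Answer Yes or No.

No

Ancestors of 85729f9: {85729f9, f283b1f}.
bb801ae is not in that set, so it is not an ancestor of 85729f9.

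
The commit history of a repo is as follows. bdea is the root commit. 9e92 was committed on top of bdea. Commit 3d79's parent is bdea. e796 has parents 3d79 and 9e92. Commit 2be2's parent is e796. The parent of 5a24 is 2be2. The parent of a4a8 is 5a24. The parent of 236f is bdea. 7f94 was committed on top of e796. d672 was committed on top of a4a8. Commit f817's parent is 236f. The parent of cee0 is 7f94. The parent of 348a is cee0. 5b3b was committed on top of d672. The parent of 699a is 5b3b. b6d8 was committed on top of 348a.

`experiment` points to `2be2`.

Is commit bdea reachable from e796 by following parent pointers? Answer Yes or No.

Ancestors of e796 (commits reachable by following parents): {3d79, 9e92, bdea, e796}.
bdea is in that set, so it is an ancestor of e796.

Yes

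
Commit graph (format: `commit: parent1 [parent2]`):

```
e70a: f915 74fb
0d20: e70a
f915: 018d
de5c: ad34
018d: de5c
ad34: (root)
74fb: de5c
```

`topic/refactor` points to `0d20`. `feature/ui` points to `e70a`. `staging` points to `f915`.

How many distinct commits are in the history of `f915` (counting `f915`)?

4

Walking parent pointers from f915: reachable set = {018d, ad34, de5c, f915}.
That is 4 commits.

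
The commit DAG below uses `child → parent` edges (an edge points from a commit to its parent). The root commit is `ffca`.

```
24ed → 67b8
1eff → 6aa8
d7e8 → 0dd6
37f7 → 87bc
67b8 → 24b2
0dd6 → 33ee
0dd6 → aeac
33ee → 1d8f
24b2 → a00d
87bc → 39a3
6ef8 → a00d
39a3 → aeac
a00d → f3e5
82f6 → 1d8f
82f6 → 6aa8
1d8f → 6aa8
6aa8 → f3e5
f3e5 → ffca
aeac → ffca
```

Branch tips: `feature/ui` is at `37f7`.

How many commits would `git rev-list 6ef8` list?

Walking parent pointers from 6ef8: reachable set = {6ef8, a00d, f3e5, ffca}.
That is 4 commits.

4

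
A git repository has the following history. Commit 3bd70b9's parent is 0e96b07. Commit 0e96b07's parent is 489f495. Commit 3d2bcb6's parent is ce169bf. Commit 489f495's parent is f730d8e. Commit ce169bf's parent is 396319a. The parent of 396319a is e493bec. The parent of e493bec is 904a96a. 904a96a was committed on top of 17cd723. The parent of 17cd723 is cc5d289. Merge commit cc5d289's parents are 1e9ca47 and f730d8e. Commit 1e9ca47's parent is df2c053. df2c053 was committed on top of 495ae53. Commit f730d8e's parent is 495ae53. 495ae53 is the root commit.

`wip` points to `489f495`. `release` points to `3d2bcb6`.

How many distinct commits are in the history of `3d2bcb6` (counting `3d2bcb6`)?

11

Walking parent pointers from 3d2bcb6: reachable set = {17cd723, 1e9ca47, 396319a, 3d2bcb6, 495ae53, 904a96a, cc5d289, ce169bf, df2c053, e493bec, f730d8e}.
That is 11 commits.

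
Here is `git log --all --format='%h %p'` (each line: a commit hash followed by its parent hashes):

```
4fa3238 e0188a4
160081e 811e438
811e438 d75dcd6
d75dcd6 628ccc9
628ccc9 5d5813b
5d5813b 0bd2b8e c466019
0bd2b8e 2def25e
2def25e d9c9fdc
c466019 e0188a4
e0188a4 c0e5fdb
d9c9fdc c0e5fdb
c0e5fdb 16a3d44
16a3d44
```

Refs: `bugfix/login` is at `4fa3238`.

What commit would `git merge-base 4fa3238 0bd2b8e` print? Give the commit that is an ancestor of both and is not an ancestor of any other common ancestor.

Ancestors of 4fa3238: {16a3d44, 4fa3238, c0e5fdb, e0188a4}.
Ancestors of 0bd2b8e: {0bd2b8e, 16a3d44, 2def25e, c0e5fdb, d9c9fdc}.
Common ancestors: {16a3d44, c0e5fdb}.
Among these, c0e5fdb is not an ancestor of any other common ancestor — it is the merge base.

c0e5fdb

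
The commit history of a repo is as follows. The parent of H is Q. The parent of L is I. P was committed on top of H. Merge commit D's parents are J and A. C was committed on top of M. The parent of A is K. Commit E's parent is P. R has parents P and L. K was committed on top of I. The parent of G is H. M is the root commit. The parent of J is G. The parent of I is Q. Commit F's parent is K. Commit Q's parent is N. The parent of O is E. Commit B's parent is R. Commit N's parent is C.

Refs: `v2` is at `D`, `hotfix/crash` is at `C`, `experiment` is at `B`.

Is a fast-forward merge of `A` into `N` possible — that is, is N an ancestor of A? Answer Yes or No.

A fast-forward from N to A is possible iff N is an ancestor of A.
Ancestors of A: {A, C, I, K, M, N, Q}.
N is among them, so fast-forward is possible.

Yes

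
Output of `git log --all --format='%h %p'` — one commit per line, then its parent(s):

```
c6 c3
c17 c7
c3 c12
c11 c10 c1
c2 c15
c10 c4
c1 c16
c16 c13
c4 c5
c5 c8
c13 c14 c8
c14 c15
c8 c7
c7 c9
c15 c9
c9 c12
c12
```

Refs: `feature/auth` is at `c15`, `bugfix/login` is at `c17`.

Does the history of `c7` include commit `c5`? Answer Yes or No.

Ancestors of c7: {c12, c7, c9}.
c5 is not in that set, so it is not an ancestor of c7.

No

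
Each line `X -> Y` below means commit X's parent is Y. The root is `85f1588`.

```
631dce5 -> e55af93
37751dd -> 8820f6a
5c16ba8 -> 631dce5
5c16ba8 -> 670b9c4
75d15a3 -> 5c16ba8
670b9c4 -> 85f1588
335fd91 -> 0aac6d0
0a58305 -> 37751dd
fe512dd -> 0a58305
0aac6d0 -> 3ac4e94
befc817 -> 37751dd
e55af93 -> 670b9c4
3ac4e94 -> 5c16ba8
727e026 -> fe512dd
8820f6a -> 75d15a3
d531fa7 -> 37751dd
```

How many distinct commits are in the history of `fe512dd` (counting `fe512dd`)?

Walking parent pointers from fe512dd: reachable set = {0a58305, 37751dd, 5c16ba8, 631dce5, 670b9c4, 75d15a3, 85f1588, 8820f6a, e55af93, fe512dd}.
That is 10 commits.

10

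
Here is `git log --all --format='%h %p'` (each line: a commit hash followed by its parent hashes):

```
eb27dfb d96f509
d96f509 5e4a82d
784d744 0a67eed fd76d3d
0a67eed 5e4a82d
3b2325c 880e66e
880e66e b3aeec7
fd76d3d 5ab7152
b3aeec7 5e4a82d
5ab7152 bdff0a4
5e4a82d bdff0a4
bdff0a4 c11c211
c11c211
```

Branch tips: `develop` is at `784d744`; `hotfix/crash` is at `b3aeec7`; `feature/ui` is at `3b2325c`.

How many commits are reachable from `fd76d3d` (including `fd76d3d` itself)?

Walking parent pointers from fd76d3d: reachable set = {5ab7152, bdff0a4, c11c211, fd76d3d}.
That is 4 commits.

4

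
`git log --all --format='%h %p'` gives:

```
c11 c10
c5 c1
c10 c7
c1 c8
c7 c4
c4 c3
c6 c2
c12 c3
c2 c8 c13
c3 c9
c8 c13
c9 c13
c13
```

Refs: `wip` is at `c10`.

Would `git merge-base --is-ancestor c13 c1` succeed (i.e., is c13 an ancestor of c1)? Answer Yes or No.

Ancestors of c1 (commits reachable by following parents): {c1, c13, c8}.
c13 is in that set, so it is an ancestor of c1.

Yes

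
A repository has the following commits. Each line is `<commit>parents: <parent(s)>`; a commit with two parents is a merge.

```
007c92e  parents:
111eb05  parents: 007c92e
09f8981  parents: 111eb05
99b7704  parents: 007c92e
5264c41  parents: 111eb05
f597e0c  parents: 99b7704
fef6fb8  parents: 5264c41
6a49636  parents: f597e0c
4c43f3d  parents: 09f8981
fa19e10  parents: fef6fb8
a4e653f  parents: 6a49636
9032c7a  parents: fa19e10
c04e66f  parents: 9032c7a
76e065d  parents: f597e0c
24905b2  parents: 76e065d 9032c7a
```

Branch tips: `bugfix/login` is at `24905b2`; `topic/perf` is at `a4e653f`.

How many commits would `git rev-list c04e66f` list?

7

Walking parent pointers from c04e66f: reachable set = {007c92e, 111eb05, 5264c41, 9032c7a, c04e66f, fa19e10, fef6fb8}.
That is 7 commits.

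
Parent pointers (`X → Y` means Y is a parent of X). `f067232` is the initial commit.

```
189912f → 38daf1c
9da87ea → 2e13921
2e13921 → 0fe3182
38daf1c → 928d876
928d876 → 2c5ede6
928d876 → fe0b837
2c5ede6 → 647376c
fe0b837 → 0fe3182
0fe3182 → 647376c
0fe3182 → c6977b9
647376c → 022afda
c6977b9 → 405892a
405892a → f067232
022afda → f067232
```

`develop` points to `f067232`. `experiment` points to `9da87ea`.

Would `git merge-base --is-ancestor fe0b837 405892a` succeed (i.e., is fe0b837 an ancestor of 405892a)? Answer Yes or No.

Ancestors of 405892a: {405892a, f067232}.
fe0b837 is not in that set, so it is not an ancestor of 405892a.

No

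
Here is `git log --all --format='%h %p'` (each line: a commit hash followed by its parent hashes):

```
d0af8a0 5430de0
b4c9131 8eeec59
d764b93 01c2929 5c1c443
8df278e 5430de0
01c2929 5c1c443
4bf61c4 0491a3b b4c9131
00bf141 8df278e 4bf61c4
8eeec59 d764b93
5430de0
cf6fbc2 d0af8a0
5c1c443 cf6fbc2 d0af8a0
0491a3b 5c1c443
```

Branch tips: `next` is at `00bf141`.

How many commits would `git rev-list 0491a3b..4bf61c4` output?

5

Reachable from 4bf61c4: {01c2929, 0491a3b, 4bf61c4, 5430de0, 5c1c443, 8eeec59, b4c9131, cf6fbc2, d0af8a0, d764b93}.
Reachable from 0491a3b: {0491a3b, 5430de0, 5c1c443, cf6fbc2, d0af8a0}.
In 4bf61c4's history but not 0491a3b's: {01c2929, 4bf61c4, 8eeec59, b4c9131, d764b93} — 5 commits.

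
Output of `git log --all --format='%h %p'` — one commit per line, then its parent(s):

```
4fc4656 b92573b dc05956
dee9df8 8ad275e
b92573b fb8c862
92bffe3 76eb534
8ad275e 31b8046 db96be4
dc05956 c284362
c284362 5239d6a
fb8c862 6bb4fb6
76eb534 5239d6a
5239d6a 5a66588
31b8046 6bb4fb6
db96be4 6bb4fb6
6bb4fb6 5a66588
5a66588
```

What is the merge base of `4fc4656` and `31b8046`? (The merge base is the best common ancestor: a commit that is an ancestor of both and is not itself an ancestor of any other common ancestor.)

6bb4fb6

Ancestors of 4fc4656: {4fc4656, 5239d6a, 5a66588, 6bb4fb6, b92573b, c284362, dc05956, fb8c862}.
Ancestors of 31b8046: {31b8046, 5a66588, 6bb4fb6}.
Common ancestors: {5a66588, 6bb4fb6}.
Among these, 6bb4fb6 is not an ancestor of any other common ancestor — it is the merge base.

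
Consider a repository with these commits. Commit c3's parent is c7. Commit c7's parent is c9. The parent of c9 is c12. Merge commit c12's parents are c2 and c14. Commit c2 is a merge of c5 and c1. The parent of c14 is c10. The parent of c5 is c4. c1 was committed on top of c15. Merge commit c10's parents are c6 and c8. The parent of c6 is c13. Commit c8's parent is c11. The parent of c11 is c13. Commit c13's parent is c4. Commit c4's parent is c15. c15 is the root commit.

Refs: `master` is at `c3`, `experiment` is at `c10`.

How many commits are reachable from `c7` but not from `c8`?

Reachable from c7: {c1, c10, c11, c12, c13, c14, c15, c2, c4, c5, c6, c7, c8, c9}.
Reachable from c8: {c11, c13, c15, c4, c8}.
In c7's history but not c8's: {c1, c10, c12, c14, c2, c5, c6, c7, c9} — 9 commits.

9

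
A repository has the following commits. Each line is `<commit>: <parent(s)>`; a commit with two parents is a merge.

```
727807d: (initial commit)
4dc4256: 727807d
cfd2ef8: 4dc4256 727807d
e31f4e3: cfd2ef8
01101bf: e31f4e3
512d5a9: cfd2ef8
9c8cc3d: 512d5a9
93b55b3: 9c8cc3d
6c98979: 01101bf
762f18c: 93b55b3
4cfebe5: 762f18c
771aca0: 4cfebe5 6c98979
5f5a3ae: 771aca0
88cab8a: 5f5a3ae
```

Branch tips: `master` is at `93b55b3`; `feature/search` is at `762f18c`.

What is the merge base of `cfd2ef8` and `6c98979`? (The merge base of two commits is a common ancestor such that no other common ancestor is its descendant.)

Ancestors of cfd2ef8: {4dc4256, 727807d, cfd2ef8}.
Ancestors of 6c98979: {01101bf, 4dc4256, 6c98979, 727807d, cfd2ef8, e31f4e3}.
Common ancestors: {4dc4256, 727807d, cfd2ef8}.
Among these, cfd2ef8 is not an ancestor of any other common ancestor — it is the merge base.

cfd2ef8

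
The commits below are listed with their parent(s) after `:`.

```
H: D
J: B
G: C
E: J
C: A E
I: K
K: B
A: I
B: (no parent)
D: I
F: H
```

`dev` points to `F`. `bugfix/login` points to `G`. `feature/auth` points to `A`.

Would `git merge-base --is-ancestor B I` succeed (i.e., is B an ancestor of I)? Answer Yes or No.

Yes

Ancestors of I (commits reachable by following parents): {B, I, K}.
B is in that set, so it is an ancestor of I.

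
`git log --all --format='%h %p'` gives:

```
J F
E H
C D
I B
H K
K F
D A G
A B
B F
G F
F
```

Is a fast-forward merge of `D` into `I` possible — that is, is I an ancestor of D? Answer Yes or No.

No

A fast-forward from I to D is possible iff I is an ancestor of D.
Ancestors of D: {A, B, D, F, G}.
I is not among them, so fast-forward is not possible.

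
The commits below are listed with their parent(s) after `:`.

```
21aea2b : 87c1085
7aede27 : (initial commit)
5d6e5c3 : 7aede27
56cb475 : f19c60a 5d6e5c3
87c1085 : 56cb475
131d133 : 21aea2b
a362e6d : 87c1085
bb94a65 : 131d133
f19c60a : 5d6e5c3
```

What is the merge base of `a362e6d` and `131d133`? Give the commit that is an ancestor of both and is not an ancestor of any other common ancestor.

87c1085

Ancestors of a362e6d: {56cb475, 5d6e5c3, 7aede27, 87c1085, a362e6d, f19c60a}.
Ancestors of 131d133: {131d133, 21aea2b, 56cb475, 5d6e5c3, 7aede27, 87c1085, f19c60a}.
Common ancestors: {56cb475, 5d6e5c3, 7aede27, 87c1085, f19c60a}.
Among these, 87c1085 is not an ancestor of any other common ancestor — it is the merge base.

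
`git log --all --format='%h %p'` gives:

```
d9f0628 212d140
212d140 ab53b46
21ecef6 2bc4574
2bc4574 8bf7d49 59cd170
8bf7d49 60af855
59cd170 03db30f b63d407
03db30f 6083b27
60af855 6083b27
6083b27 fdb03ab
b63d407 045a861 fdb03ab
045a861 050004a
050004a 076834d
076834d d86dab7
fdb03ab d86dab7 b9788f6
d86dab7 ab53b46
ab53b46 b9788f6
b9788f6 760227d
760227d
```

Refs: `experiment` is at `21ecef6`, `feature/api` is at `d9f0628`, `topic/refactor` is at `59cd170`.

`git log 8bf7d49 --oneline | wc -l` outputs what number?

Walking parent pointers from 8bf7d49: reachable set = {6083b27, 60af855, 760227d, 8bf7d49, ab53b46, b9788f6, d86dab7, fdb03ab}.
That is 8 commits.

8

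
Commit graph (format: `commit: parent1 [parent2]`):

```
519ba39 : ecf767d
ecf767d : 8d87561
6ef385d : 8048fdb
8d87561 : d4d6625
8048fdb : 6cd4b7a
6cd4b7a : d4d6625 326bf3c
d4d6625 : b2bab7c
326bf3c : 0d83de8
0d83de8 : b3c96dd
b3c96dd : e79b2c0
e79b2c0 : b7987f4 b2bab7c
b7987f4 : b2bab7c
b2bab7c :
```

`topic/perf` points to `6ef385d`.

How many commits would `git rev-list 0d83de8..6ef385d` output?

5

Reachable from 6ef385d: {0d83de8, 326bf3c, 6cd4b7a, 6ef385d, 8048fdb, b2bab7c, b3c96dd, b7987f4, d4d6625, e79b2c0}.
Reachable from 0d83de8: {0d83de8, b2bab7c, b3c96dd, b7987f4, e79b2c0}.
In 6ef385d's history but not 0d83de8's: {326bf3c, 6cd4b7a, 6ef385d, 8048fdb, d4d6625} — 5 commits.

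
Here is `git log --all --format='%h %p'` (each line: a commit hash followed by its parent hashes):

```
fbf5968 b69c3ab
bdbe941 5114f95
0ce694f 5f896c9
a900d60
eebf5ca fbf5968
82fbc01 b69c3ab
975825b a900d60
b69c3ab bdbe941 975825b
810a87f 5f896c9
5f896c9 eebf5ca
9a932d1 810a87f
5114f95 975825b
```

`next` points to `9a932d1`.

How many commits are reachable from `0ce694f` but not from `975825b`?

7

Reachable from 0ce694f: {0ce694f, 5114f95, 5f896c9, 975825b, a900d60, b69c3ab, bdbe941, eebf5ca, fbf5968}.
Reachable from 975825b: {975825b, a900d60}.
In 0ce694f's history but not 975825b's: {0ce694f, 5114f95, 5f896c9, b69c3ab, bdbe941, eebf5ca, fbf5968} — 7 commits.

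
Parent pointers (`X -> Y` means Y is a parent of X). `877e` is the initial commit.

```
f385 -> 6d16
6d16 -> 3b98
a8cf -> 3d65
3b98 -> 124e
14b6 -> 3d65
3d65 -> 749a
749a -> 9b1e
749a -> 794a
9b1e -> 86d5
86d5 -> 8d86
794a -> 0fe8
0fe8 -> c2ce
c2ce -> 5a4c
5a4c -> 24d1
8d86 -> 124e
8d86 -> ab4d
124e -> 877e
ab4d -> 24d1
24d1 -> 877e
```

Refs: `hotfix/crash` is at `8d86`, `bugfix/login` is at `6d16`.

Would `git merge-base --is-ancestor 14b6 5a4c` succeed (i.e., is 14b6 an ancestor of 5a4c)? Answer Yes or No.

Ancestors of 5a4c: {24d1, 5a4c, 877e}.
14b6 is not in that set, so it is not an ancestor of 5a4c.

No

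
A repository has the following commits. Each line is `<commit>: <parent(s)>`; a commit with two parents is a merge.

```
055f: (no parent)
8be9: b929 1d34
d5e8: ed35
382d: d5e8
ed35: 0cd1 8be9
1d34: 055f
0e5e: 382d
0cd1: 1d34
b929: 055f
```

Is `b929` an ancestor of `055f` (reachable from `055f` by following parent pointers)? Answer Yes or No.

Ancestors of 055f: {055f}.
b929 is not in that set, so it is not an ancestor of 055f.

No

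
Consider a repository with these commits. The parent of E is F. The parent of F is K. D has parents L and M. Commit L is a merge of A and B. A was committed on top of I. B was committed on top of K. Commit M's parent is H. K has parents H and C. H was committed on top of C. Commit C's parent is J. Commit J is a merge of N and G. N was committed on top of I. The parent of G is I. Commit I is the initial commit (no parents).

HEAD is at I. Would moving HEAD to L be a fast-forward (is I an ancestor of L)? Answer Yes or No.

Yes

A fast-forward from I to L is possible iff I is an ancestor of L.
Ancestors of L: {A, B, C, G, H, I, J, K, L, N}.
I is among them, so fast-forward is possible.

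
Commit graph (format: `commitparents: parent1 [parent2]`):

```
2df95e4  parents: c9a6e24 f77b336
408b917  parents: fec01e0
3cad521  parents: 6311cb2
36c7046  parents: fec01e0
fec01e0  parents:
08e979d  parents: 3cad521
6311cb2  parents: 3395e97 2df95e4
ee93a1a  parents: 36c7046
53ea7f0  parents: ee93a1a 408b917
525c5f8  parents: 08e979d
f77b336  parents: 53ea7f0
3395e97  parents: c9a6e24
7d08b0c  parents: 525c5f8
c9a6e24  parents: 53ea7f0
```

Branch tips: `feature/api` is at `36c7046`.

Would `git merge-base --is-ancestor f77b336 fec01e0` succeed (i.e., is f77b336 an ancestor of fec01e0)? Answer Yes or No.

No

Ancestors of fec01e0: {fec01e0}.
f77b336 is not in that set, so it is not an ancestor of fec01e0.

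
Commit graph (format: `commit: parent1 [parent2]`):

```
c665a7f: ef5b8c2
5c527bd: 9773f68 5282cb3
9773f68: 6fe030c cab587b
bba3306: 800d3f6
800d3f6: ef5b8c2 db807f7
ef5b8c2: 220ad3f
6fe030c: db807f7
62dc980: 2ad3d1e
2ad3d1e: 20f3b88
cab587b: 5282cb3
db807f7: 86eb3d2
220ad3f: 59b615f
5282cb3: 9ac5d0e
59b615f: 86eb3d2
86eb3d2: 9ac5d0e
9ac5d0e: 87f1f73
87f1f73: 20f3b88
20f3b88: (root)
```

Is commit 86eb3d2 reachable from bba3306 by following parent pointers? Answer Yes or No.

Yes

Ancestors of bba3306 (commits reachable by following parents): {20f3b88, 220ad3f, 59b615f, 800d3f6, 86eb3d2, 87f1f73, 9ac5d0e, bba3306, db807f7, ef5b8c2}.
86eb3d2 is in that set, so it is an ancestor of bba3306.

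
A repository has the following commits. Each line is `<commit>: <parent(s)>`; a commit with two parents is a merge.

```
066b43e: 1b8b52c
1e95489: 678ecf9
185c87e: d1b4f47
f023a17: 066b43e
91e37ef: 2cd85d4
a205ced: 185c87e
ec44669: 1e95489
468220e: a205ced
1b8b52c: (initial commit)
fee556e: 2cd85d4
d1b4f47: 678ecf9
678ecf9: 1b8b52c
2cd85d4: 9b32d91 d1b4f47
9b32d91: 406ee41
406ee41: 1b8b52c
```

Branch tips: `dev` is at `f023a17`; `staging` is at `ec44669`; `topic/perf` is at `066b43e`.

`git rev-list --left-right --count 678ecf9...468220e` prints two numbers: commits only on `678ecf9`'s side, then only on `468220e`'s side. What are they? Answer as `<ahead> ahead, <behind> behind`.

0 ahead, 4 behind

Reachable from 678ecf9: {1b8b52c, 678ecf9}.
Reachable from 468220e: {185c87e, 1b8b52c, 468220e, 678ecf9, a205ced, d1b4f47}.
Only in 678ecf9's history (ahead): {} — 0.
Only in 468220e's history (behind): {185c87e, 468220e, a205ced, d1b4f47} — 4.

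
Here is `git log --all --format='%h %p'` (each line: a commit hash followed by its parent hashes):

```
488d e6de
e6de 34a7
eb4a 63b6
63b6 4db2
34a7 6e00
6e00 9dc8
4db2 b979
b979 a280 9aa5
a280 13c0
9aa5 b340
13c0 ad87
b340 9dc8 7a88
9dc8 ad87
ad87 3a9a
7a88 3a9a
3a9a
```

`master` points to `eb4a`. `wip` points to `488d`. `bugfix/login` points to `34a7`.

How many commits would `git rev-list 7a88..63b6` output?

9

Reachable from 63b6: {13c0, 3a9a, 4db2, 63b6, 7a88, 9aa5, 9dc8, a280, ad87, b340, b979}.
Reachable from 7a88: {3a9a, 7a88}.
In 63b6's history but not 7a88's: {13c0, 4db2, 63b6, 9aa5, 9dc8, a280, ad87, b340, b979} — 9 commits.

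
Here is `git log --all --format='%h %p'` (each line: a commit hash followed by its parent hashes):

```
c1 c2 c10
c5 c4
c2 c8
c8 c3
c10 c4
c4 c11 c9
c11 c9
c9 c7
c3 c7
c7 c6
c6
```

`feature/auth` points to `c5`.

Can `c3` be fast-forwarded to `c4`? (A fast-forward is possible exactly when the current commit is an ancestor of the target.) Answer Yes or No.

A fast-forward from c3 to c4 is possible iff c3 is an ancestor of c4.
Ancestors of c4: {c11, c4, c6, c7, c9}.
c3 is not among them, so fast-forward is not possible.

No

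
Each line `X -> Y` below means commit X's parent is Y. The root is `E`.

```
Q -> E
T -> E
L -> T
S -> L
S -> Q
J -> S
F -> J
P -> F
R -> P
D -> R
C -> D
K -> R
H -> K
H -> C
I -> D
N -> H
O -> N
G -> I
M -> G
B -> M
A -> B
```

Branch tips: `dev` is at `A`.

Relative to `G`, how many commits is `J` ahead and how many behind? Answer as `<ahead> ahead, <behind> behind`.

Reachable from J: {E, J, L, Q, S, T}.
Reachable from G: {D, E, F, G, I, J, L, P, Q, R, S, T}.
Only in J's history (ahead): {} — 0.
Only in G's history (behind): {D, F, G, I, P, R} — 6.

0 ahead, 6 behind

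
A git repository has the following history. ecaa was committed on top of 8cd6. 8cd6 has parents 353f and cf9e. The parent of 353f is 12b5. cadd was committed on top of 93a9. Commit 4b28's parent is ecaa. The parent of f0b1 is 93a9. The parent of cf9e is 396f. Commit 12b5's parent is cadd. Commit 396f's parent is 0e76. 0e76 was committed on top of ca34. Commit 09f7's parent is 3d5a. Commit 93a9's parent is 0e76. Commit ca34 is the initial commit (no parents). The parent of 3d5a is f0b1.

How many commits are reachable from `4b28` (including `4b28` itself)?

Walking parent pointers from 4b28: reachable set = {0e76, 12b5, 353f, 396f, 4b28, 8cd6, 93a9, ca34, cadd, cf9e, ecaa}.
That is 11 commits.

11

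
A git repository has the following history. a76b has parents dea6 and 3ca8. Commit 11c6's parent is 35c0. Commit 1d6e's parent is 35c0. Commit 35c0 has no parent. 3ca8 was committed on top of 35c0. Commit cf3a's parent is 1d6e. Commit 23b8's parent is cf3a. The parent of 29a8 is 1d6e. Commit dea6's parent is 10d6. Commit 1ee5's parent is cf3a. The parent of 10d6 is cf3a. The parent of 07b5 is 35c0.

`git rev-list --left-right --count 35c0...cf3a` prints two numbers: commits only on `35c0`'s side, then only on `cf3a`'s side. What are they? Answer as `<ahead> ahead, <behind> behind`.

Reachable from 35c0: {35c0}.
Reachable from cf3a: {1d6e, 35c0, cf3a}.
Only in 35c0's history (ahead): {} — 0.
Only in cf3a's history (behind): {1d6e, cf3a} — 2.

0 ahead, 2 behind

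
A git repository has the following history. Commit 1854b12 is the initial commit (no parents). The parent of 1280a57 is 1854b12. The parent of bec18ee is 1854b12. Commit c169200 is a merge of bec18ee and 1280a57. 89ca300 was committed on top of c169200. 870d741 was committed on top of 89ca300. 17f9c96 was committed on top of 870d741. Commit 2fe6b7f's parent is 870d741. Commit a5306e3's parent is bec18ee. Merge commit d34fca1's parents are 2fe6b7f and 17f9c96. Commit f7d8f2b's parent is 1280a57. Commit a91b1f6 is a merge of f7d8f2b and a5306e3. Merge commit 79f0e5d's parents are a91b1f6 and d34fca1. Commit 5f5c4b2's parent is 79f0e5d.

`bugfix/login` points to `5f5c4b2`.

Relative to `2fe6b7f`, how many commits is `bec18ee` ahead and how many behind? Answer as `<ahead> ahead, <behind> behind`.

0 ahead, 5 behind

Reachable from bec18ee: {1854b12, bec18ee}.
Reachable from 2fe6b7f: {1280a57, 1854b12, 2fe6b7f, 870d741, 89ca300, bec18ee, c169200}.
Only in bec18ee's history (ahead): {} — 0.
Only in 2fe6b7f's history (behind): {1280a57, 2fe6b7f, 870d741, 89ca300, c169200} — 5.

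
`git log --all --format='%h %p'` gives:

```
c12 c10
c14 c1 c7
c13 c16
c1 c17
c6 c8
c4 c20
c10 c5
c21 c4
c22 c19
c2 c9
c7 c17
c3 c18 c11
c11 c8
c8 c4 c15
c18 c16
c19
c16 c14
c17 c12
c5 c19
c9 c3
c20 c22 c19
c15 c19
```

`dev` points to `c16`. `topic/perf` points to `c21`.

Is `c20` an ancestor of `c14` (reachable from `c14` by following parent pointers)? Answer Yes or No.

No

Ancestors of c14: {c1, c10, c12, c14, c17, c19, c5, c7}.
c20 is not in that set, so it is not an ancestor of c14.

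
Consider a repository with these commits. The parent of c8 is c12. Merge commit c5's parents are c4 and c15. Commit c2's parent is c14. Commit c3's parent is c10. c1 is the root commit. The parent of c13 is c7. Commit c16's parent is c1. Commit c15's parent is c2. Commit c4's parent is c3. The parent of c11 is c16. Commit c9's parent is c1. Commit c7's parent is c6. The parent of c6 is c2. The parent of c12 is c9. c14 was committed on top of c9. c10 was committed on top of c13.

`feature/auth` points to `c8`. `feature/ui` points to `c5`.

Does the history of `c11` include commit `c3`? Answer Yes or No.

Ancestors of c11: {c1, c11, c16}.
c3 is not in that set, so it is not an ancestor of c11.

No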